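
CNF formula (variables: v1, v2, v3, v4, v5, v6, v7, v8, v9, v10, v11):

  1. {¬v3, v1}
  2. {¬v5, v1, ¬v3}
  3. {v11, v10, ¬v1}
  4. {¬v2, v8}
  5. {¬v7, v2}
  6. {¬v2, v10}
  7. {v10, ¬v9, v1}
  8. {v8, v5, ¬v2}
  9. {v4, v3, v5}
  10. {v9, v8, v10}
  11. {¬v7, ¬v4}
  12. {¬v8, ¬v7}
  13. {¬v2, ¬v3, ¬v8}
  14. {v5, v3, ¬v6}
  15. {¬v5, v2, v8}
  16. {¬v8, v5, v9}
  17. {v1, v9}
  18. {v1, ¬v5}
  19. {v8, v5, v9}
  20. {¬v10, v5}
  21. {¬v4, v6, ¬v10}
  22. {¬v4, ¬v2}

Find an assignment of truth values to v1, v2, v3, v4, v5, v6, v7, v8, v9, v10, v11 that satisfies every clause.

v1 = 1, v2 = 0, v3 = 0, v4 = 0, v5 = 1, v6 = 1, v7 = 0, v8 = 1, v9 = 1, v10 = 1, v11 = 1

Check each clause:
  1. {v1, ¬v3} — v1 is true.
  2. {¬v5, v1, ¬v3} — v1 is true.
  3. {v11, v10, ¬v1} — v10 is true.
  4. {¬v2, v8} — v8 is true.
  5. {v2, ¬v7} — ¬v7 is true.
  6. {v10, ¬v2} — v10 is true.
  7. {v1, ¬v9, v10} — v1 is true.
  8. {¬v2, v8, v5} — v8 is true.
  9. {v5, v4, v3} — v5 is true.
  10. {v9, v8, v10} — v8 is true.
  11. {¬v7, ¬v4} — ¬v7 is true.
  12. {¬v7, ¬v8} — ¬v7 is true.
  13. {¬v3, ¬v8, ¬v2} — ¬v3 is true.
  14. {¬v6, v5, v3} — v5 is true.
  15. {¬v5, v8, v2} — v8 is true.
  16. {¬v8, v9, v5} — v9 is true.
  17. {v9, v1} — v9 is true.
  18. {v1, ¬v5} — v1 is true.
  19. {v8, v9, v5} — v8 is true.
  20. {v5, ¬v10} — v5 is true.
  21. {v6, ¬v10, ¬v4} — ¬v4 is true.
  22. {¬v2, ¬v4} — ¬v4 is true.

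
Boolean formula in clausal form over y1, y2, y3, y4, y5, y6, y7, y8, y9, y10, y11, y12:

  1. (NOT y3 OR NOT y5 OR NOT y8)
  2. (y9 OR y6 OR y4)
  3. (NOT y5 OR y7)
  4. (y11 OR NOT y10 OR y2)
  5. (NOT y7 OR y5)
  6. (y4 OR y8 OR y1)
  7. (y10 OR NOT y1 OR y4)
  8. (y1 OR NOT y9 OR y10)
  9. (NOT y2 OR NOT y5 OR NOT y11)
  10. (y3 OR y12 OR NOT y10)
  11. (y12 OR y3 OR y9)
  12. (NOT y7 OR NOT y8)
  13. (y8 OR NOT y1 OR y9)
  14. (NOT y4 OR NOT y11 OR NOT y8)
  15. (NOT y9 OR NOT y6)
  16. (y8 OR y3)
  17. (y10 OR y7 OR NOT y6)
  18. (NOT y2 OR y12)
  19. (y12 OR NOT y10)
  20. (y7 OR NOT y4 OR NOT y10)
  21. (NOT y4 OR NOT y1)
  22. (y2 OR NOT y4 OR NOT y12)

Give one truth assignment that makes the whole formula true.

y1 = True, y2 = True, y3 = True, y4 = False, y5 = False, y6 = True, y7 = False, y8 = True, y9 = False, y10 = True, y11 = True, y12 = True

Try y1 = True.
  then y4 is forced to False.
  then y10 is forced to True.
  then y12 is forced to True.
Set y2 = True and propagate.
Set y3 = True and propagate.
For the remaining variables, y5 = False, y6 = True, y7 = False, y8 = True, y9 = False, y11 = True works.
Every clause has at least one true literal under this assignment.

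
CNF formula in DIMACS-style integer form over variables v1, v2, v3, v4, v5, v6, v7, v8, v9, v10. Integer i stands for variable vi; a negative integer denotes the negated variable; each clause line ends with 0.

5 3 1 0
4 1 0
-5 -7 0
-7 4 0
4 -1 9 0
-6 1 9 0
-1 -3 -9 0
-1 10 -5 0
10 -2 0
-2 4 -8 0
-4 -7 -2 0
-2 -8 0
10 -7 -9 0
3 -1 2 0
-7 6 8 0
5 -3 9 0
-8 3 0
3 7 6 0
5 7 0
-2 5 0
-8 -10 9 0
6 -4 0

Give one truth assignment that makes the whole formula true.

v1=F, v2=F, v3=T, v4=T, v5=F, v6=T, v7=T, v8=F, v9=T, v10=T

Branch on v1: take v1 = False.
  then v4 is forced to True.
  then v6 is forced to True.
  then v9 is forced to True.
Try v2 = False.
For the remaining variables, v3 = True, v5 = False, v7 = True, v8 = False, v10 = True works.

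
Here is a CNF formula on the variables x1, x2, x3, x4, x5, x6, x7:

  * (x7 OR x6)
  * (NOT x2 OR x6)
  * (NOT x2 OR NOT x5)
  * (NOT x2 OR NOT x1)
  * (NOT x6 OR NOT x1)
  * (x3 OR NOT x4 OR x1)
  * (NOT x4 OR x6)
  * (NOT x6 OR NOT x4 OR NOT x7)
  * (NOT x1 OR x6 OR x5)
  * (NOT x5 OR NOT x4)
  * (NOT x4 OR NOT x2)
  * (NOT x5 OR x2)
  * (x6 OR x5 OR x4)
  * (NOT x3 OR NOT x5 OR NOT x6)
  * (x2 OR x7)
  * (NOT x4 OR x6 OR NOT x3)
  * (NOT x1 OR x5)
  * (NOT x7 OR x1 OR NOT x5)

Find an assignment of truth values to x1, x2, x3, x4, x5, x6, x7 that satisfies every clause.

Branch on x1: take x1 = False.
For the remaining variables, x2 = True, x3 = True, x4 = False, x5 = False, x6 = True, x7 = False works.

x1 = False, x2 = True, x3 = True, x4 = False, x5 = False, x6 = True, x7 = False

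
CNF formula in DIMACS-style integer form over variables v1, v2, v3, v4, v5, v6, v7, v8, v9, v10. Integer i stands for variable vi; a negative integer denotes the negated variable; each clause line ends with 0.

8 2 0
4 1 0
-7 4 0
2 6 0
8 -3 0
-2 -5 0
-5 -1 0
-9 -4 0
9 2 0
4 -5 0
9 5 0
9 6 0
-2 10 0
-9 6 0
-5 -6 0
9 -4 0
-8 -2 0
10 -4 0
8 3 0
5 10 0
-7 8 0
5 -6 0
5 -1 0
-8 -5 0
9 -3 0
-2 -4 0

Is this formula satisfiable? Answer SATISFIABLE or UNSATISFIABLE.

UNSATISFIABLE

v5 = True:
  propagation gives v2=False, v8=True; an empty clause results — contradiction.
v5 = False:
  propagation gives v9=True, v4=False, v1=True; an empty clause results — contradiction.
Every branch closes, so no satisfying assignment exists.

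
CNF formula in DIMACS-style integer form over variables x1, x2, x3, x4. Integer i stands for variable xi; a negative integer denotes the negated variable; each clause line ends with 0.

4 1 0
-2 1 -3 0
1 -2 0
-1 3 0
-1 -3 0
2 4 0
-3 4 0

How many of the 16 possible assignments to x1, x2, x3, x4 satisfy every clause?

2

Satisfying assignments:
  x1=F x2=F x3=F x4=T
  x1=F x2=F x3=T x4=T
Count: 2.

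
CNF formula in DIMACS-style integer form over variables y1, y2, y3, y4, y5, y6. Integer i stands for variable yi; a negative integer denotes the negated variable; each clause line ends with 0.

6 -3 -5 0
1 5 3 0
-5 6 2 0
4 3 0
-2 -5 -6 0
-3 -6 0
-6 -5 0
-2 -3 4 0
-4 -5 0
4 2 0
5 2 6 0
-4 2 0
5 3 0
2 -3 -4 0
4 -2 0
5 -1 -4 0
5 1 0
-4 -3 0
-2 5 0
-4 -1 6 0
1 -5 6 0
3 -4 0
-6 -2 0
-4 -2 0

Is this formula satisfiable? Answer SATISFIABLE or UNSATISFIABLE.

y4 = True:
  propagation gives y5=False, y2=True; an empty clause results — contradiction.
y4 = False:
  propagation gives y3=True, y6=False, y5=False, y2=False; an empty clause results — contradiction.
Every branch closes, so no satisfying assignment exists.

UNSATISFIABLE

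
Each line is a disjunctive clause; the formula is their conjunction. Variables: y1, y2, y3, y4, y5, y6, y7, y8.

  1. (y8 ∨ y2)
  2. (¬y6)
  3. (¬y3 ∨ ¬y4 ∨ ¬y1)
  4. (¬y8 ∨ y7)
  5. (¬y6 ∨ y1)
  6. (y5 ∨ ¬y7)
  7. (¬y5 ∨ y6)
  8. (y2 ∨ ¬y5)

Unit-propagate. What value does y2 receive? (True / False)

True

(¬y6) is a unit clause: y6 = False.
(y6 ∨ ¬y5): since y6 = False, the clause reduces to (¬y5). y5 = False.
(¬y7 ∨ y5) with y5 = False leaves only ¬y7, so y7 = False.
From (¬y8 ∨ y7) and y7 = False: y8 = False.
(y8 ∨ y2) with y8 = False leaves only y2, so y2 = True.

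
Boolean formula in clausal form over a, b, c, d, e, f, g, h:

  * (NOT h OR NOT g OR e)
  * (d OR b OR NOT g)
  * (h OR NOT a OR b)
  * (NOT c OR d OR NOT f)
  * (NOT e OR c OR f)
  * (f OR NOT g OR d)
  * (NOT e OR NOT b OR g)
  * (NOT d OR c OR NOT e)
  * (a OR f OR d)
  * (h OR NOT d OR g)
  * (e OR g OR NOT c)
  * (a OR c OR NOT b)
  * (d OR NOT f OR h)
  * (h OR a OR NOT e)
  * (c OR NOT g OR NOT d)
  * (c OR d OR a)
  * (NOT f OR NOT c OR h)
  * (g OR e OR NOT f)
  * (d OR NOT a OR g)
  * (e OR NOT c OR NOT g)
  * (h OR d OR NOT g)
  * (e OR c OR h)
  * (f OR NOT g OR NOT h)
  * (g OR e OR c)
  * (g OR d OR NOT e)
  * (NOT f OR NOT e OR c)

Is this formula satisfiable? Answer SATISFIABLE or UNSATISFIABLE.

Try a = False.
The remaining clauses are satisfied by b = True, c = True, d = True, e = True, f = True, g = True, h = True.
So a = F  b = T  c = T  d = T  e = T  f = T  g = T  h = T is a satisfying assignment.

SATISFIABLE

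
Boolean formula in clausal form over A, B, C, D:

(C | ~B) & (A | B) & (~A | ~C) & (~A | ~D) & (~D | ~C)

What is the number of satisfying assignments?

2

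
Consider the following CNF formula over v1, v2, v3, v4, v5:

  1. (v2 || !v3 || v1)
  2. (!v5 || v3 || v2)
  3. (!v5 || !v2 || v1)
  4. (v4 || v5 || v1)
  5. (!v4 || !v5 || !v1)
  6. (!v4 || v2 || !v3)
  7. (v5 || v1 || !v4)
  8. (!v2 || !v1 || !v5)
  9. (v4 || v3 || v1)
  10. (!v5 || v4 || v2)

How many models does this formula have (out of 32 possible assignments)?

7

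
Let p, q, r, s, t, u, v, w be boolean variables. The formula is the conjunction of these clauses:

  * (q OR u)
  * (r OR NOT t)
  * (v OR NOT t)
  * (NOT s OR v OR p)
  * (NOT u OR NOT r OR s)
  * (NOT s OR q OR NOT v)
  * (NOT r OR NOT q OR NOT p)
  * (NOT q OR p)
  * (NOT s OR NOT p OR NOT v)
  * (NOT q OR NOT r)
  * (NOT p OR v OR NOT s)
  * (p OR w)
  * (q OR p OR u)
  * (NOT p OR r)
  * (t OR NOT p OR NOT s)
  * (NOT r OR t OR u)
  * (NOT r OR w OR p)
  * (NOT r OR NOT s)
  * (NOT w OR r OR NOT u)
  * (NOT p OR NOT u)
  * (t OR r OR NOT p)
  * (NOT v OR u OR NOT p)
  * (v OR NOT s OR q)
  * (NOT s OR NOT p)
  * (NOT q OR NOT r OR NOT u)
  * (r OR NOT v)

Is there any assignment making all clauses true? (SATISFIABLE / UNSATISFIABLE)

p = True:
  propagation gives r=True, q=False, u=True; an empty clause results — contradiction.
p = False:
  propagation gives q=False, u=True, w=True, r=True; an empty clause results — contradiction.
Every branch closes, so no satisfying assignment exists.

UNSATISFIABLE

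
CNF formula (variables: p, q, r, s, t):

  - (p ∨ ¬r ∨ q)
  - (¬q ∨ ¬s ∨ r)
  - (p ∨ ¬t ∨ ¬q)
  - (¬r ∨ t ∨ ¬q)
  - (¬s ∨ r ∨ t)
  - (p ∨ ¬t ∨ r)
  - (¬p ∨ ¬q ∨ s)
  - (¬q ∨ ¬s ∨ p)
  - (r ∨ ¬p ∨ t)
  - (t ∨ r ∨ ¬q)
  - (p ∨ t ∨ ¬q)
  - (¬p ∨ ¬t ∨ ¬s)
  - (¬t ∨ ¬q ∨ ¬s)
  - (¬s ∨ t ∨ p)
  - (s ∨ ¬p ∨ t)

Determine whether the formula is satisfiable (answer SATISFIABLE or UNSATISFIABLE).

SATISFIABLE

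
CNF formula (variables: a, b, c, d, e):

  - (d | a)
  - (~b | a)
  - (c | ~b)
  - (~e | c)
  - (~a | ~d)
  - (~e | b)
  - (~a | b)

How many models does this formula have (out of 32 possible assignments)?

4

The models are:
  a=0 b=0 c=0 d=1 e=0
  a=0 b=0 c=1 d=1 e=0
  a=1 b=1 c=1 d=0 e=0
  a=1 b=1 c=1 d=0 e=1
Count: 4.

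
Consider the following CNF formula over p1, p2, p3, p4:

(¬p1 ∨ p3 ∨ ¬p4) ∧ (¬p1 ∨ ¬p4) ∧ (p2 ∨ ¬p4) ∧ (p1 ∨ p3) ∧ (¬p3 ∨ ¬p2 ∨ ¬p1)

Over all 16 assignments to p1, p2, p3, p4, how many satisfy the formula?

6

Satisfying assignments:
  p1=F p2=F p3=T p4=F
  p1=F p2=T p3=T p4=F
  p1=F p2=T p3=T p4=T
  p1=T p2=F p3=F p4=F
  p1=T p2=F p3=T p4=F
  p1=T p2=T p3=F p4=F
That's 6 in total.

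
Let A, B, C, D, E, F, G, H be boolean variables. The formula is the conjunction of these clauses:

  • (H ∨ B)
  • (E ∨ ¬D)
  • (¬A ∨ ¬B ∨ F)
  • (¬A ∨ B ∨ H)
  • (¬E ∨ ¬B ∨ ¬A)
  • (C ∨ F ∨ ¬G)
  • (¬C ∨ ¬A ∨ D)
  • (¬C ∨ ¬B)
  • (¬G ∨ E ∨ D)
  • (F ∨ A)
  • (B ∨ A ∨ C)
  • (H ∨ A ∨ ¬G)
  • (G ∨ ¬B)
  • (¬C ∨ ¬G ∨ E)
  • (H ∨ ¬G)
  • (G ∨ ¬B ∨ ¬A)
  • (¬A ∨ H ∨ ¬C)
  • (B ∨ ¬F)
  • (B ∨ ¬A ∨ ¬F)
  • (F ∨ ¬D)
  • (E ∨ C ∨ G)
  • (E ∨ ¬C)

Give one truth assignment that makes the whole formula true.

A=F, B=T, C=F, D=T, E=T, F=T, G=T, H=T

H occurs only positively in the remaining clauses — set H = True.
Branch on A: take A = False.
  then F is forced to True.
  then B is forced to True.
  then C is forced to False.
  then G is forced to True.
For the remaining variables, D = True, E = True works.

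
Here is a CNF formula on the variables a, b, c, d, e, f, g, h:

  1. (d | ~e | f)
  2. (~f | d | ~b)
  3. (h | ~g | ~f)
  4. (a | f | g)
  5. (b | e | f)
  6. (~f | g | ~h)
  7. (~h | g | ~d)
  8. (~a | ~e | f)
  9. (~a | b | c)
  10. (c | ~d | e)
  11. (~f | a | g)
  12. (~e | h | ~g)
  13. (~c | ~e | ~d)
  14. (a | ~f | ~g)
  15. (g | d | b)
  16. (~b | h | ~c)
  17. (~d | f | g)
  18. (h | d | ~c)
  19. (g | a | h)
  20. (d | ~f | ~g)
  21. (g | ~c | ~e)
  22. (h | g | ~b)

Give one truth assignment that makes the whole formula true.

Try a = False.
The remaining clauses are satisfied by b = True, c = False, d = True, e = True, f = False, g = True, h = True.
Every clause has at least one true literal under this assignment.

a=F, b=T, c=F, d=T, e=T, f=F, g=T, h=T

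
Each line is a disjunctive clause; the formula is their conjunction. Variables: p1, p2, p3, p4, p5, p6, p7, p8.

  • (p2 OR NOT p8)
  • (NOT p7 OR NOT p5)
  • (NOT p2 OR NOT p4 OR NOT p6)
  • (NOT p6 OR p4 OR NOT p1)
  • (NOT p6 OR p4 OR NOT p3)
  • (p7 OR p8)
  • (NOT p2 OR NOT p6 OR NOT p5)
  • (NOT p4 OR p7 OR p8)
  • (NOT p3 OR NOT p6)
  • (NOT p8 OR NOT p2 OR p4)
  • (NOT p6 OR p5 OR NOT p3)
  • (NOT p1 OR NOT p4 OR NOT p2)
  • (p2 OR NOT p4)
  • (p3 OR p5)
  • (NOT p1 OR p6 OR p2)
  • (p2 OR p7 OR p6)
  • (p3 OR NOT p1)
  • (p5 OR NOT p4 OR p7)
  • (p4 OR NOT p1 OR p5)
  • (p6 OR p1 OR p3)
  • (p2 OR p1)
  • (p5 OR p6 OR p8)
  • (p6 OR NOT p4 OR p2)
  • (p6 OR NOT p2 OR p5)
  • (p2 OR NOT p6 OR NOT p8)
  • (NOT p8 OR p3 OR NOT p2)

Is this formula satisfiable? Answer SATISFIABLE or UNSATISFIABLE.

SATISFIABLE

Set p1 = False and propagate.
  then p2 is forced to True.
Try p3 = True.
  then p6 is forced to False.
  then p5 is forced to True.
  then p7 is forced to False.
  then p8 is forced to True.
  then p4 is forced to True.
So p1 = 0, p2 = 1, p3 = 1, p4 = 1, p5 = 1, p6 = 0, p7 = 0, p8 = 1 is a satisfying assignment.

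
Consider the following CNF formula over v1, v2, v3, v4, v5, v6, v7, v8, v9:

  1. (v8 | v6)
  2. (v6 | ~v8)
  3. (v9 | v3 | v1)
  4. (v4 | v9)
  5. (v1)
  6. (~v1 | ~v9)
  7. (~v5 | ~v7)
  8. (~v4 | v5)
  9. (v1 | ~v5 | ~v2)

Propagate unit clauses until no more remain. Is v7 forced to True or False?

False

(v1) stands alone — v1 = True.
(~v9 | ~v1): since v1 = True, the clause reduces to (~v9). v9 = False.
(v9 | v4) with v9 = False leaves only v4, so v4 = True.
From (v5 | ~v4) and v4 = True: v5 = True.
(~v5 | ~v7) with v5 = True leaves only ~v7, so v7 = False.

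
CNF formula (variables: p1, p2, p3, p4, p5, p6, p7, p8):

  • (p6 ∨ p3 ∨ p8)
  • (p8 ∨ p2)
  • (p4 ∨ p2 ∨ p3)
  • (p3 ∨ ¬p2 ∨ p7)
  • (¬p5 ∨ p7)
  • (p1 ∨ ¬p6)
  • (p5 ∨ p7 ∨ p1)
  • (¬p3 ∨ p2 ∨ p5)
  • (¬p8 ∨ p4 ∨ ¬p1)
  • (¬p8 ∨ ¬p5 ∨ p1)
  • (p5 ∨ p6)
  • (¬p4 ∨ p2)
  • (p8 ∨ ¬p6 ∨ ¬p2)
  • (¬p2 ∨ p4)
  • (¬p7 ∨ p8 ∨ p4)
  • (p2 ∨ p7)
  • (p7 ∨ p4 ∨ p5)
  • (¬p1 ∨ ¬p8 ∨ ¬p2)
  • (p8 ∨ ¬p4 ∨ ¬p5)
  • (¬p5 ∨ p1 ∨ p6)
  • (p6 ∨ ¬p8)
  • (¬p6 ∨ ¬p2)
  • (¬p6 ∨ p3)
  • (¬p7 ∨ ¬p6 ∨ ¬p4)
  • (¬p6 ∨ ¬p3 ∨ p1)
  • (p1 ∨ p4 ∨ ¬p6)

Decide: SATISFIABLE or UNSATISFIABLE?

p6 = True:
  propagation gives p1=True, p2=False, p8=True, p4=True; an empty clause results — contradiction.
p6 = False:
  propagation gives p5=True, p7=True, p1=True, p8=False; an empty clause results — contradiction.
Every branch closes, so no satisfying assignment exists.

UNSATISFIABLE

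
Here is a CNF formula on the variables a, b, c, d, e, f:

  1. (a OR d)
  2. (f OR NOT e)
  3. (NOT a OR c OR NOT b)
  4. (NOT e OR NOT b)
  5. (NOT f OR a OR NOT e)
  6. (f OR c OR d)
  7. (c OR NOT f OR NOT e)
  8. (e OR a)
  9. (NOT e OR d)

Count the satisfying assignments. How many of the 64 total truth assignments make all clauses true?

Case analysis on e and a:
  e=T, a=T: remaining (b,c,d,f) ∈ {(F,T,T,T)} — 1.
  e=T, a=F: a clause becomes empty — 0.
  e=F, a=T: 11 of the 16 assignments to (b,c,d,f) work.
  e=F, a=F: a clause becomes empty — 0.
Total: 1 + 0 + 11 + 0 = 12.

12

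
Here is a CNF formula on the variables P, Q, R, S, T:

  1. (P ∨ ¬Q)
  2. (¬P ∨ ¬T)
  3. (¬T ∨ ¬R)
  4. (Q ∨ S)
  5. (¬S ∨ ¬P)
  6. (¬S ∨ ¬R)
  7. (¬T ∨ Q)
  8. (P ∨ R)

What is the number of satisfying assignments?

The models are:
  P=T Q=T R=F S=F T=F
  P=T Q=T R=T S=F T=F
That's 2 in total.

2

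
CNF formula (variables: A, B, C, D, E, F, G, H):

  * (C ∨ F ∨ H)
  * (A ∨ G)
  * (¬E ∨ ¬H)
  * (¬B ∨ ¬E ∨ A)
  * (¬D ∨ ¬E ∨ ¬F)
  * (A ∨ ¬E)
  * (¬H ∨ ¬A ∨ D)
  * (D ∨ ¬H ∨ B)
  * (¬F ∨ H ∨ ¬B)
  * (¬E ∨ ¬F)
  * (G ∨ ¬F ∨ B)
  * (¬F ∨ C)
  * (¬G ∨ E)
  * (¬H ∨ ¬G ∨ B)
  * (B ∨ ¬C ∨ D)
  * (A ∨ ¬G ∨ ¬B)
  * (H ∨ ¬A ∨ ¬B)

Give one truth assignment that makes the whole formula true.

A=1, B=0, C=1, D=1, E=1, F=0, G=0, H=0

Set A = True and propagate.
Branch on B: take B = False.
Try C = True.
  then D is forced to True.
The remaining clauses are satisfied by E = True, F = False, G = False, H = False.
Every clause has at least one true literal under this assignment.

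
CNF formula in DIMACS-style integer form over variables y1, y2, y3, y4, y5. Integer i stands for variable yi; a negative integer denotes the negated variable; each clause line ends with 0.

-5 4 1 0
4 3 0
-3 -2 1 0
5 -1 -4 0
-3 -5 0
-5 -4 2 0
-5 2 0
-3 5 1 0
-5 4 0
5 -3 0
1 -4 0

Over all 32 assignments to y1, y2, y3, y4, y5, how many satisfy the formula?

1

Satisfying assignments:
  y1=T y2=T y3=F y4=T y5=T
Count: 1.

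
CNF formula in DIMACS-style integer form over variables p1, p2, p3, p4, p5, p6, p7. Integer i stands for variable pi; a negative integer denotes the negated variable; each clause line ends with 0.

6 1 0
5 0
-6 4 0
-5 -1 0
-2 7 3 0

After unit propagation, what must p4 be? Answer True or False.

True

Unit clause (p5) sets p5 = True.
(~p1 | ~p5): since p5 = True, the clause reduces to (~p1). p1 = False.
(p6 | p1) with p1 = False leaves only p6, so p6 = True.
(p4 | ~p6): since p6 = True, the clause reduces to (p4). p4 = True.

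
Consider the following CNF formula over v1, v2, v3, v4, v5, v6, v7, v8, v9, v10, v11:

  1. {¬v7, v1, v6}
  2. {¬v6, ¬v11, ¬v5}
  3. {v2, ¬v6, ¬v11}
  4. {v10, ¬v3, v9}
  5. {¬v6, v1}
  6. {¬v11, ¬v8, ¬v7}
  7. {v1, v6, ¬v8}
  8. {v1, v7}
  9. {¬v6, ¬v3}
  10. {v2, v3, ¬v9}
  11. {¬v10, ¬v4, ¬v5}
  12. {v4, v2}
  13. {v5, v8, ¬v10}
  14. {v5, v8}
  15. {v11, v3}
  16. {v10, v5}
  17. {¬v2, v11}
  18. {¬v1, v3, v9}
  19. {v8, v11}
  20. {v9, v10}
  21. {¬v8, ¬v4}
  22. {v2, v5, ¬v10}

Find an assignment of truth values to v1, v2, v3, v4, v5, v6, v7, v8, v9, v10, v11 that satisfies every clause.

Set v1 = True and propagate.
Try v2 = True.
  then v11 is forced to True.
Set v3 = True and propagate.
  then v6 is forced to False.
The remaining clauses are satisfied by v4 = False, v5 = True, v7 = False, v8 = True, v9 = True, v10 = True.

v1 = True  v2 = True  v3 = True  v4 = False  v5 = True  v6 = False  v7 = False  v8 = True  v9 = True  v10 = True  v11 = True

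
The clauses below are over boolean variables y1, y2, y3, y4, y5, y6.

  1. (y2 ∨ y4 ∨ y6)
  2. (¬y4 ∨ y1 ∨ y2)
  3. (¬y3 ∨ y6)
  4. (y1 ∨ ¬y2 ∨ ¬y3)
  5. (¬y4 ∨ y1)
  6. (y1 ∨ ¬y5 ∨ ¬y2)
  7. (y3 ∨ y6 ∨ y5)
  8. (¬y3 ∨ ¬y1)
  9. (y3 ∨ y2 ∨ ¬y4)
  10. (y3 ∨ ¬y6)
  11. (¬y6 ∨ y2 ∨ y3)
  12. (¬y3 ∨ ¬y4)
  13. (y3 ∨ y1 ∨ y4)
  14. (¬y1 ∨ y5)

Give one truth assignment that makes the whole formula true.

y1=False, y2=False, y3=True, y4=False, y5=True, y6=True

Set y1 = False and propagate.
  then y4 is forced to False.
  then y3 is forced to True.
  then y6 is forced to True.
  then y2 is forced to False.
y5 is now unconstrained; take y5 = True.
Every clause has at least one true literal under this assignment.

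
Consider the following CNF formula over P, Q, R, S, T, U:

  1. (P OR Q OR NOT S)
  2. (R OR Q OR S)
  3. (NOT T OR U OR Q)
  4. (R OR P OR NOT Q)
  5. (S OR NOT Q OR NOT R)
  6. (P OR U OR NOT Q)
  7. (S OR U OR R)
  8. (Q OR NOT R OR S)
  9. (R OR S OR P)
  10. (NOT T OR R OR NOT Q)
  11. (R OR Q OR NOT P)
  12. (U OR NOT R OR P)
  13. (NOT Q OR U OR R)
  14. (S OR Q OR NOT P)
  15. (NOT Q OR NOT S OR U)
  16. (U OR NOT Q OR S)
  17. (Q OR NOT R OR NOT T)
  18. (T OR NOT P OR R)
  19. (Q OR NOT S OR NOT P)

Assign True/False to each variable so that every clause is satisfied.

P=F, Q=T, R=T, S=T, T=T, U=T

Pure literal: U appears only positively; assign U = True.
Branch on P: take P = False.
Try Q = True.
  then R is forced to True.
  then S is forced to True.
T is now unconstrained; take T = True.
Every clause has at least one true literal under this assignment.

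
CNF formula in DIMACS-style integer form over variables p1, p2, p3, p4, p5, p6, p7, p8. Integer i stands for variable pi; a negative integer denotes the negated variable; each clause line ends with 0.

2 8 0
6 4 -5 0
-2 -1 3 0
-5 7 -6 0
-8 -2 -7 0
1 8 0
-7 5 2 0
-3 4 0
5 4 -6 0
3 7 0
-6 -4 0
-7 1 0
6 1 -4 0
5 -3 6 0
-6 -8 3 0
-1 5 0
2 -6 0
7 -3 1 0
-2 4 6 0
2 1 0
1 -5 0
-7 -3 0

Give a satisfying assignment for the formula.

p1=True, p2=True, p3=True, p4=True, p5=True, p6=False, p7=False, p8=True

Branch on p1: take p1 = True.
  then p5 is forced to True.
The remaining clauses are satisfied by p2 = True, p3 = True, p4 = True, p6 = False, p7 = False, p8 = True.
Every clause has at least one true literal under this assignment.
Check each clause:
  1. (p8 ∨ p2) — p8 is true.
  2. (p6 ∨ p4 ∨ ¬p5) — p4 is true.
  3. (¬p2 ∨ ¬p1 ∨ p3) — p3 is true.
  4. (p7 ∨ ¬p5 ∨ ¬p6) — ¬p6 is true.
  5. (¬p2 ∨ ¬p7 ∨ ¬p8) — ¬p7 is true.
  6. (p1 ∨ p8) — p8 is true.
  7. (¬p7 ∨ p2 ∨ p5) — ¬p7 is true.
  8. (p4 ∨ ¬p3) — p4 is true.
  9. (¬p6 ∨ p4 ∨ p5) — ¬p6 is true.
  10. (p7 ∨ p3) — p3 is true.
  11. (¬p6 ∨ ¬p4) — ¬p6 is true.
  12. (¬p7 ∨ p1) — p1 is true.
  13. (p6 ∨ ¬p4 ∨ p1) — p1 is true.
  14. (¬p3 ∨ p6 ∨ p5) — p5 is true.
  15. (p3 ∨ ¬p8 ∨ ¬p6) — ¬p6 is true.
  16. (p5 ∨ ¬p1) — p5 is true.
  17. (p2 ∨ ¬p6) — ¬p6 is true.
  18. (¬p3 ∨ p7 ∨ p1) — p1 is true.
  19. (¬p2 ∨ p6 ∨ p4) — p4 is true.
  20. (p2 ∨ p1) — p1 is true.
  21. (p1 ∨ ¬p5) — p1 is true.
  22. (¬p3 ∨ ¬p7) — ¬p7 is true.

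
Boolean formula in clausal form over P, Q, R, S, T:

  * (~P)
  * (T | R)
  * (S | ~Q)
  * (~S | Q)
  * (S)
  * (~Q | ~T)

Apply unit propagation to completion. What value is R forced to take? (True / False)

True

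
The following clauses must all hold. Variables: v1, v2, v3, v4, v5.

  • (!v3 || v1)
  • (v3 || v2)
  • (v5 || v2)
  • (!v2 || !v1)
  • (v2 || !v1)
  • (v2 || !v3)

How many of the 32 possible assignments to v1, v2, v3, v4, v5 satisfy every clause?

The models are:
  v1=0 v2=1 v3=0 v4=0 v5=0
  v1=0 v2=1 v3=0 v4=0 v5=1
  v1=0 v2=1 v3=0 v4=1 v5=0
  v1=0 v2=1 v3=0 v4=1 v5=1
That's 4 in total.

4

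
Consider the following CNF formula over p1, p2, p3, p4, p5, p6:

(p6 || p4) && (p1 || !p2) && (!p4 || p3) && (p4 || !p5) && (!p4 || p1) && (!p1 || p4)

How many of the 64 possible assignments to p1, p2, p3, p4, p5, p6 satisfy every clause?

10

Split on p4, then p1.
  p4=T, p1=T: forces p3=T; p2, p5, p6 free → 2^3 = 8.
  p4=T, p1=F: a clause becomes empty — 0.
  p4=F, p1=T: a clause becomes empty — 0.
  p4=F, p1=F: remaining (p2,p3,p5,p6) ∈ {(F,F,F,T); (F,T,F,T)} — 2.
Total: 8 + 0 + 0 + 2 = 10.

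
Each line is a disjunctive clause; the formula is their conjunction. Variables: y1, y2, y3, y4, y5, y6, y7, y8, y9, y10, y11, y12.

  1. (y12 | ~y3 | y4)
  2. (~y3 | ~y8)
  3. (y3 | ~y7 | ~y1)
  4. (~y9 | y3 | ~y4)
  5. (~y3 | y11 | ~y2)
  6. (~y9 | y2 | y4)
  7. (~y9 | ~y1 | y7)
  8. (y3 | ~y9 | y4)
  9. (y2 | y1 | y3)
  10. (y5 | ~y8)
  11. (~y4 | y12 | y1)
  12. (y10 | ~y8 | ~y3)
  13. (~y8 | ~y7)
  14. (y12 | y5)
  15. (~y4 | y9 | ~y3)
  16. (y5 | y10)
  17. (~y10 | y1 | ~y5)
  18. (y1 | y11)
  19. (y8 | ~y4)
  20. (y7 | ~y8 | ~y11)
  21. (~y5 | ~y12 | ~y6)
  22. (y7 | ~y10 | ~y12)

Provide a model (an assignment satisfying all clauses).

Branch on y1: take y1 = True.
Branch on y2: take y2 = False.
For the remaining variables, y3 = False, y4 = False, y5 = True, y6 = True, y7 = False, y8 = False, y9 = False, y10 = True, y11 = False, y12 = False works.

y1=T  y2=F  y3=F  y4=F  y5=T  y6=T  y7=F  y8=F  y9=F  y10=T  y11=F  y12=F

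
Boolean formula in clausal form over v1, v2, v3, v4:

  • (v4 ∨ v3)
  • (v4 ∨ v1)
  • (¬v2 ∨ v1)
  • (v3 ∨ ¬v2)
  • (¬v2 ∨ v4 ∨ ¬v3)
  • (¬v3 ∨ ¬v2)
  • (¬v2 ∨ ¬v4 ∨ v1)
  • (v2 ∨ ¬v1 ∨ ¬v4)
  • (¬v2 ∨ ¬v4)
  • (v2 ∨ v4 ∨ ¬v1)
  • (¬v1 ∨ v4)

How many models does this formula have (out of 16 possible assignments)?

2

The models are:
  v1=F v2=F v3=F v4=T
  v1=F v2=F v3=T v4=T
That's 2 in total.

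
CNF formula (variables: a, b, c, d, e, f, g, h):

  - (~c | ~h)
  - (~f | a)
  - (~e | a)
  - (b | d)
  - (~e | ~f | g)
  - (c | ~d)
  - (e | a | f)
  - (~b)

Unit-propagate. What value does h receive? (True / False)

False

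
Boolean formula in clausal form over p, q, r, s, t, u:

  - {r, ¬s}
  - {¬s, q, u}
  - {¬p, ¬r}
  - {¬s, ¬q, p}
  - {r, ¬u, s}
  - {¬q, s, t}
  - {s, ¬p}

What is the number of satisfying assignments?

11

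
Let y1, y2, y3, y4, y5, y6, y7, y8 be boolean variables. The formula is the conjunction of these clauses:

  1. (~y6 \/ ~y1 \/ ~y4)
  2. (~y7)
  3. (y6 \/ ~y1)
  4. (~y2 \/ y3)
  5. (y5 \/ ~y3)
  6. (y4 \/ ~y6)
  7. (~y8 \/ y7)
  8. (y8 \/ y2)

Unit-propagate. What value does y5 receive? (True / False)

True

(~y7) stands alone — y7 = False.
(y7 \/ ~y8) with y7 = False leaves only ~y8, so y8 = False.
(y8 \/ y2) with y8 = False leaves only y2, so y2 = True.
(~y2 \/ y3): since y2 = True, the clause reduces to (y3). y3 = True.
From (~y3 \/ y5) and y3 = True: y5 = True.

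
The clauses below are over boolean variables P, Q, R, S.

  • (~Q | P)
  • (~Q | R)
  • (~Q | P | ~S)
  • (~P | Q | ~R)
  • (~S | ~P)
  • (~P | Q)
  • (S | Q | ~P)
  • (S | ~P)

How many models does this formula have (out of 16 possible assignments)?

The models are:
  P=0 Q=0 R=0 S=0
  P=0 Q=0 R=0 S=1
  P=0 Q=0 R=1 S=0
  P=0 Q=0 R=1 S=1
Count: 4.

4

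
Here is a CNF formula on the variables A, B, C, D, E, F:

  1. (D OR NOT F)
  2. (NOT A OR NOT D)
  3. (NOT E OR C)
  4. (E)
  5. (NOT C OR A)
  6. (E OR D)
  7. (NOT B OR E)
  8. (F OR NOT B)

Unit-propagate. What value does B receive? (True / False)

False

(E) stands alone — E = True.
From (NOT E OR C) and E = True: C = True.
(NOT C OR A) with C = True leaves only A, so A = True.
(NOT D OR NOT A): since A = True, the clause reduces to (NOT D). D = False.
From (NOT F OR D) and D = False: F = False.
From (NOT B OR F) and F = False: B = False.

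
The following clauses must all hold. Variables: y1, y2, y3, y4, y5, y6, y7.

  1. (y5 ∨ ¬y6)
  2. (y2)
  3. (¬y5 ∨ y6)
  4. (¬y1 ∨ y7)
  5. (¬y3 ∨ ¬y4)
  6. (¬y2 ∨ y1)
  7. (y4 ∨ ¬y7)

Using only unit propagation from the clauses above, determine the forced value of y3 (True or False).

False

(y2) is a unit clause: y2 = True.
From (¬y2 ∨ y1) and y2 = True: y1 = True.
In (¬y1 ∨ y7), ¬y1 is now false; y7 must hold, so y7 = True.
From (y4 ∨ ¬y7) and y7 = True: y4 = True.
From (¬y3 ∨ ¬y4) and y4 = True: y3 = False.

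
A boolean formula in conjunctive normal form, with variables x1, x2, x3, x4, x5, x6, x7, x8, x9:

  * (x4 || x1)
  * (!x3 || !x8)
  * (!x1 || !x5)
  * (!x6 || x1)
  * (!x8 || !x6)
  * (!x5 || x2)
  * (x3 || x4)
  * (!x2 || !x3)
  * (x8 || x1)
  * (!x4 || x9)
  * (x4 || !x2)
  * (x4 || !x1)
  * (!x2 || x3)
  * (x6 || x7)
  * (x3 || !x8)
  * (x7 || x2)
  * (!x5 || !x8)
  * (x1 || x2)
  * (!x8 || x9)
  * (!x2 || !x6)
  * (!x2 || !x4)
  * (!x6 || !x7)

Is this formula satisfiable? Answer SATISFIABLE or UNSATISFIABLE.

x5 occurs only negated in the remaining clauses — set x5 = False.
x9 occurs only positively in the remaining clauses — set x9 = True.
Try x1 = True.
  then x4 is forced to True.
  then x2 is forced to False.
  then x7 is forced to True.
  then x6 is forced to False.
Set x3 = True and propagate.
  then x8 is forced to False.
So x1=T, x2=F, x3=T, x4=T, x5=F, x6=F, x7=T, x8=F, x9=T is a satisfying assignment.

SATISFIABLE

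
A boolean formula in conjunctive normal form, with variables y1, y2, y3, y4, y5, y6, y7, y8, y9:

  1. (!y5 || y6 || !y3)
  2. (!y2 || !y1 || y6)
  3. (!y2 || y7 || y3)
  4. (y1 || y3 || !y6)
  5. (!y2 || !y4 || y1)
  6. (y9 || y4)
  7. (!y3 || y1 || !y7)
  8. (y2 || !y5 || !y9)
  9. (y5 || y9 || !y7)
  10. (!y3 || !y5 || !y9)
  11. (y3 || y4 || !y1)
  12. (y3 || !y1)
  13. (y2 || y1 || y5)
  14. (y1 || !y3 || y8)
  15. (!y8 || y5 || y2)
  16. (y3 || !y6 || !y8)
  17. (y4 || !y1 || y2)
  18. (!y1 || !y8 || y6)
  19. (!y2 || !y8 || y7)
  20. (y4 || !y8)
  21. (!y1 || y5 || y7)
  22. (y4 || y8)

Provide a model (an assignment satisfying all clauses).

y1 = T, y2 = F, y3 = T, y4 = T, y5 = F, y6 = T, y7 = T, y8 = F, y9 = T

Branch on y1: take y1 = True.
  then y3 is forced to True.
For the remaining variables, y2 = False, y4 = True, y5 = False, y6 = True, y7 = True, y8 = False, y9 = True works.
Check each clause:
  1. (!y5 || !y3 || y6) — !y5 is true.
  2. (!y1 || !y2 || y6) — y6 is true.
  3. (!y2 || y3 || y7) — y3 is true.
  4. (!y6 || y3 || y1) — y1 is true.
  5. (!y4 || !y2 || y1) — y1 is true.
  6. (y9 || y4) — y9 is true.
  7. (y1 || !y3 || !y7) — y1 is true.
  8. (!y5 || !y9 || y2) — !y5 is true.
  9. (y5 || !y7 || y9) — y9 is true.
  10. (!y3 || !y9 || !y5) — !y5 is true.
  11. (!y1 || y4 || y3) — y3 is true.
  12. (y3 || !y1) — y3 is true.
  13. (y2 || y1 || y5) — y1 is true.
  14. (y8 || y1 || !y3) — y1 is true.
  15. (!y8 || y2 || y5) — !y8 is true.
  16. (!y8 || !y6 || y3) — !y8 is true.
  17. (y4 || !y1 || y2) — y4 is true.
  18. (y6 || !y8 || !y1) — !y8 is true.
  19. (!y2 || !y8 || y7) — !y8 is true.
  20. (y4 || !y8) — !y8 is true.
  21. (y7 || !y1 || y5) — y7 is true.
  22. (y4 || y8) — y4 is true.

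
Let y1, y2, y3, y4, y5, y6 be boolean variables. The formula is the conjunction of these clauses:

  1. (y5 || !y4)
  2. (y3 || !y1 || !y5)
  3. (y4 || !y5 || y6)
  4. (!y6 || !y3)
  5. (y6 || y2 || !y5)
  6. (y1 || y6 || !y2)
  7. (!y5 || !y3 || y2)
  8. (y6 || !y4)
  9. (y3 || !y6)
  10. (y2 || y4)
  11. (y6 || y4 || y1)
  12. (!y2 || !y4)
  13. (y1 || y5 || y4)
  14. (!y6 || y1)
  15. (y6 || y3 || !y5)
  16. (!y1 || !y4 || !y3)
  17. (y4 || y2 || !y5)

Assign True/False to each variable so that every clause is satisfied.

y1=True, y2=True, y3=False, y4=False, y5=False, y6=False

Check each clause:
  1. (y5 || !y4) — !y4 is true.
  2. (!y1 || !y5 || y3) — !y5 is true.
  3. (y6 || !y5 || y4) — !y5 is true.
  4. (!y6 || !y3) — !y6 is true.
  5. (y2 || !y5 || y6) — y2 is true.
  6. (y1 || y6 || !y2) — y1 is true.
  7. (!y3 || !y5 || y2) — y2 is true.
  8. (y6 || !y4) — !y4 is true.
  9. (!y6 || y3) — !y6 is true.
  10. (y4 || y2) — y2 is true.
  11. (y1 || y4 || y6) — y1 is true.
  12. (!y2 || !y4) — !y4 is true.
  13. (y1 || y5 || y4) — y1 is true.
  14. (!y6 || y1) — y1 is true.
  15. (y6 || y3 || !y5) — !y5 is true.
  16. (!y3 || !y1 || !y4) — !y4 is true.
  17. (y2 || !y5 || y4) — y2 is true.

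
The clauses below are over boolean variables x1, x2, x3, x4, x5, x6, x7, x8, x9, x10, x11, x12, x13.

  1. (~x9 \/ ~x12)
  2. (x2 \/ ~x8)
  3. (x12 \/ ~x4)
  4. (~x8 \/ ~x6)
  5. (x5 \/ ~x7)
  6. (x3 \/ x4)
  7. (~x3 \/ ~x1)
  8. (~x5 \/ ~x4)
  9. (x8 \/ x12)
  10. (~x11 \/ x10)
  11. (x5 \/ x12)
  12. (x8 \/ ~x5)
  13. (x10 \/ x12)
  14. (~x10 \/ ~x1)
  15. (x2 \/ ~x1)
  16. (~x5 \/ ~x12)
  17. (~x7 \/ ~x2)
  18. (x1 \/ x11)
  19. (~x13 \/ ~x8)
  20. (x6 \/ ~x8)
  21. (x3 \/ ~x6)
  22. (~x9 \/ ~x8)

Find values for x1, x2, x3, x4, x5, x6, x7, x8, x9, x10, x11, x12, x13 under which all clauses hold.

x1=False, x2=True, x3=True, x4=True, x5=False, x6=True, x7=False, x8=False, x9=False, x10=True, x11=True, x12=True, x13=False

Check each clause:
  1. (~x12 \/ ~x9) — ~x9 is true.
  2. (~x8 \/ x2) — ~x8 is true.
  3. (~x4 \/ x12) — x12 is true.
  4. (~x6 \/ ~x8) — ~x8 is true.
  5. (x5 \/ ~x7) — ~x7 is true.
  6. (x3 \/ x4) — x3 is true.
  7. (~x3 \/ ~x1) — ~x1 is true.
  8. (~x5 \/ ~x4) — ~x5 is true.
  9. (x12 \/ x8) — x12 is true.
  10. (x10 \/ ~x11) — x10 is true.
  11. (x12 \/ x5) — x12 is true.
  12. (x8 \/ ~x5) — ~x5 is true.
  13. (x12 \/ x10) — x10 is true.
  14. (~x1 \/ ~x10) — ~x1 is true.
  15. (~x1 \/ x2) — x2 is true.
  16. (~x12 \/ ~x5) — ~x5 is true.
  17. (~x2 \/ ~x7) — ~x7 is true.
  18. (x1 \/ x11) — x11 is true.
  19. (~x13 \/ ~x8) — ~x8 is true.
  20. (x6 \/ ~x8) — ~x8 is true.
  21. (~x6 \/ x3) — x3 is true.
  22. (~x8 \/ ~x9) — ~x8 is true.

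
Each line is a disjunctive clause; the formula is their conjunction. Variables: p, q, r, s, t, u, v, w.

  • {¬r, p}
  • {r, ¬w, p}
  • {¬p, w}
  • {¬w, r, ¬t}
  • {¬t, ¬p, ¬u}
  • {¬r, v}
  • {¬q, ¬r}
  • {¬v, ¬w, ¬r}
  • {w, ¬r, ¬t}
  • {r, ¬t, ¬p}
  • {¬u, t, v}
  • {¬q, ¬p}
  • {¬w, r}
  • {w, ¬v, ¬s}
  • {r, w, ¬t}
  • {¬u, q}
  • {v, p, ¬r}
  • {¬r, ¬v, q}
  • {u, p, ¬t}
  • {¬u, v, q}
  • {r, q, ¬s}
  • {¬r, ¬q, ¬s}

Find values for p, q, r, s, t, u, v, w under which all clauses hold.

p = False, q = True, r = False, s = False, t = False, u = False, v = False, w = False

Check each clause:
  1. {p, ¬r} — ¬r is true.
  2. {r, ¬w, p} — ¬w is true.
  3. {¬p, w} — ¬p is true.
  4. {r, ¬t, ¬w} — ¬w is true.
  5. {¬p, ¬u, ¬t} — ¬u is true.
  6. {v, ¬r} — ¬r is true.
  7. {¬q, ¬r} — ¬r is true.
  8. {¬w, ¬r, ¬v} — ¬w is true.
  9. {¬t, w, ¬r} — ¬t is true.
  10. {r, ¬p, ¬t} — ¬t is true.
  11. {t, v, ¬u} — ¬u is true.
  12. {¬p, ¬q} — ¬p is true.
  13. {r, ¬w} — ¬w is true.
  14. {¬s, ¬v, w} — ¬v is true.
  15. {r, ¬t, w} — ¬t is true.
  16. {q, ¬u} — q is true.
  17. {p, v, ¬r} — ¬r is true.
  18. {q, ¬r, ¬v} — ¬v is true.
  19. {u, p, ¬t} — ¬t is true.
  20. {q, v, ¬u} — q is true.
  21. {r, q, ¬s} — q is true.
  22. {¬q, ¬r, ¬s} — ¬s is true.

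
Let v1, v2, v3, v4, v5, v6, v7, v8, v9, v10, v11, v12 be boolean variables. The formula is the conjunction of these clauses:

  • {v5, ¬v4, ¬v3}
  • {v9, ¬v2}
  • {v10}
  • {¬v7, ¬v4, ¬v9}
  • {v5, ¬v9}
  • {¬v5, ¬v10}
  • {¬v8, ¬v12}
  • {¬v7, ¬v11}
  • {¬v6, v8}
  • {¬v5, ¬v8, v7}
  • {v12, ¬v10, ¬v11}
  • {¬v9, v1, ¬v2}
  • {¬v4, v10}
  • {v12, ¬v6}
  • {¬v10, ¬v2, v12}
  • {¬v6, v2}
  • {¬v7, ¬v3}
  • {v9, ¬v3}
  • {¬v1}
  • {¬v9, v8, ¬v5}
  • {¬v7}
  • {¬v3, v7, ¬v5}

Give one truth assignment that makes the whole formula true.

v1 = False  v2 = False  v3 = False  v4 = False  v5 = False  v6 = False  v7 = False  v8 = False  v9 = False  v10 = True  v11 = False  v12 = False

The clause (v10) is unit: v10 must be True.
(¬v5) is a unit clause, so v5 = False.
Unit propagation: (¬v9) forces v9 = False.
Unit propagation: (¬v2) forces v2 = False.
(¬v6) is a unit clause, so v6 = False.
(¬v3) is a unit clause, so v3 = False.
(¬v1) is a unit clause, so v1 = False.
(¬v7) is a unit clause, so v7 = False.
Pure literal: v8 appears only negated; assign v8 = False.
v11 occurs only negated in the remaining clauses — set v11 = False.
v4, v12 are now unconstrained; take v4 = False, v12 = False.
Every clause has at least one true literal under this assignment.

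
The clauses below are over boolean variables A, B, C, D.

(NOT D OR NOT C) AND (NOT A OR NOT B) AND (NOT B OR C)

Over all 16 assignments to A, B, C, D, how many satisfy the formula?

7

Satisfying assignments:
  A=0 B=0 C=0 D=0
  A=0 B=0 C=0 D=1
  A=0 B=0 C=1 D=0
  A=0 B=1 C=1 D=0
  A=1 B=0 C=0 D=0
  A=1 B=0 C=0 D=1
  A=1 B=0 C=1 D=0
Count: 7.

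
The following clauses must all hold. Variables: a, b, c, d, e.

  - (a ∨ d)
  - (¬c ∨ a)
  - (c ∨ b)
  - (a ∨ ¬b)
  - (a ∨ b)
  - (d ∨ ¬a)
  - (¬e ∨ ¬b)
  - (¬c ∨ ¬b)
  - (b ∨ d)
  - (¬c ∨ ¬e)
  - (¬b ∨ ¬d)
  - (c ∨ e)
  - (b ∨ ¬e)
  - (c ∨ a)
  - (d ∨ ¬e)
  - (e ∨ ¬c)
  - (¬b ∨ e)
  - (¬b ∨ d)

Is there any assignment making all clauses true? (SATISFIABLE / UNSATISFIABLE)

UNSATISFIABLE

b = True:
  propagation gives a=True, d=True; an empty clause results — contradiction.
b = False:
  propagation gives c=True, a=True, d=True, e=False; an empty clause results — contradiction.
Every branch closes, so no satisfying assignment exists.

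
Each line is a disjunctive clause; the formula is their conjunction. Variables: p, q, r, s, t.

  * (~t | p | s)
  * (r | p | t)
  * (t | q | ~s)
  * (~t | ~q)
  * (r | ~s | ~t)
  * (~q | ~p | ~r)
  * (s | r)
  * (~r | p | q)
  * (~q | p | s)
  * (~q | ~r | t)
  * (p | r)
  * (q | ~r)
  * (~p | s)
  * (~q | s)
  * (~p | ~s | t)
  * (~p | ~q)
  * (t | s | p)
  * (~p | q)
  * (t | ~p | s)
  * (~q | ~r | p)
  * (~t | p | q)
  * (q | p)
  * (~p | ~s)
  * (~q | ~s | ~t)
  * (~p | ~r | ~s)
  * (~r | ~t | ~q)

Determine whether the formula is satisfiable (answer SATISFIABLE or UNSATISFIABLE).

p = True:
  propagation gives s=True; an empty clause results — contradiction.
p = False:
  propagation gives r=True, q=True; an empty clause results — contradiction.
Every branch closes, so no satisfying assignment exists.

UNSATISFIABLE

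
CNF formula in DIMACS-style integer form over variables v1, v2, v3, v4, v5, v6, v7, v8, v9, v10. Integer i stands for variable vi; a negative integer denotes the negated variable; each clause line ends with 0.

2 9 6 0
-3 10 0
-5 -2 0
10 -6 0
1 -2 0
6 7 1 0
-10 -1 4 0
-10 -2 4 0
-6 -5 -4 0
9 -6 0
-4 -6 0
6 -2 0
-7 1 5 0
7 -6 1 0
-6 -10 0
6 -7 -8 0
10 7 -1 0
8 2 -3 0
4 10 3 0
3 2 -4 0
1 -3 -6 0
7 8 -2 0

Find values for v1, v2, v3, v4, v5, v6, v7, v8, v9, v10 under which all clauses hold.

v9 occurs only positively in the remaining clauses — set v9 = True.
Branch on v1: take v1 = False.
  then v2 is forced to False.
Set v3 = False and propagate.
  then v4 is forced to False.
  then v10 is forced to True.
  then v6 is forced to False.
  then v7 is forced to True.
  then v5 is forced to True.
  then v8 is forced to False.
Every clause has at least one true literal under this assignment.

v1 = False  v2 = False  v3 = False  v4 = False  v5 = True  v6 = False  v7 = True  v8 = False  v9 = True  v10 = True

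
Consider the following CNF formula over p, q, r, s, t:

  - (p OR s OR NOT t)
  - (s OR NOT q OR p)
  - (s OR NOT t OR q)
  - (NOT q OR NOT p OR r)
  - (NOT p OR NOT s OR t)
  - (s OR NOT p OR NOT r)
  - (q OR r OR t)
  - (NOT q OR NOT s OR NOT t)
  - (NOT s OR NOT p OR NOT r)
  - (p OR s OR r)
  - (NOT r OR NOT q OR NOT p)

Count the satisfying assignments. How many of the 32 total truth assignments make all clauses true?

Case analysis on p and s:
  p=1, s=1: remaining (q,r,t) ∈ {(0,0,1)} — 1.
  p=1, s=0: a clause becomes empty — 0.
  p=0, s=1: 5 of the 8 assignments to (q,r,t) work.
  p=0, s=0: remaining (q,r,t) ∈ {(0,1,0)} — 1.
Total: 1 + 0 + 5 + 1 = 7.

7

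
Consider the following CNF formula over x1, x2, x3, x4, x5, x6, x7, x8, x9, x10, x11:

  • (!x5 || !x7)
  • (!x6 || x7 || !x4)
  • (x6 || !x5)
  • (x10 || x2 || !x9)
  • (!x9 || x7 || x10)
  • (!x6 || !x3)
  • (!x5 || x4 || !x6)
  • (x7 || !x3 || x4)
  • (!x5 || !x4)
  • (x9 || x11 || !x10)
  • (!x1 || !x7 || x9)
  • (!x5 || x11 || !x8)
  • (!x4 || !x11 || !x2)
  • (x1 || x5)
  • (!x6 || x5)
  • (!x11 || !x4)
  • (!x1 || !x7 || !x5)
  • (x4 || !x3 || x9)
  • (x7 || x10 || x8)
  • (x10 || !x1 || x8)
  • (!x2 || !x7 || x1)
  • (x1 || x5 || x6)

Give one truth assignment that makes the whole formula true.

x1 = True, x2 = True, x3 = False, x4 = False, x5 = False, x6 = False, x7 = True, x8 = False, x9 = True, x10 = True, x11 = False

Pure literal: x3 appears only negated; assign x3 = False.
Try x1 = True.
The remaining clauses are satisfied by x2 = True, x4 = False, x5 = False, x6 = False, x7 = True, x8 = False, x9 = True, x10 = True, x11 = False.
Every clause has at least one true literal under this assignment.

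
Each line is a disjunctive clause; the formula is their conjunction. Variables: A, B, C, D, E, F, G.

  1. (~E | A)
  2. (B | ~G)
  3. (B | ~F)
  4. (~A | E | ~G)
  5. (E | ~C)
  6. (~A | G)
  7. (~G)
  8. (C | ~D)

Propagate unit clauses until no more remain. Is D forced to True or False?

False

Unit clause (~G) sets G = False.
From (~A | G) and G = False: A = False.
From (A | ~E) and A = False: E = False.
(E | ~C): since E = False, the clause reduces to (~C). C = False.
In (~D | C), C is now false; ~D must hold, so D = False.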